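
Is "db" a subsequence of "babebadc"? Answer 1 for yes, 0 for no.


Check if "db" is a subsequence of "babebadc"
Greedy scan:
  Position 0 ('b'): no match needed
  Position 1 ('a'): no match needed
  Position 2 ('b'): no match needed
  Position 3 ('e'): no match needed
  Position 4 ('b'): no match needed
  Position 5 ('a'): no match needed
  Position 6 ('d'): matches sub[0] = 'd'
  Position 7 ('c'): no match needed
Only matched 1/2 characters => not a subsequence

0


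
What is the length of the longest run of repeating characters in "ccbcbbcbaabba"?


Input: "ccbcbbcbaabba"
Scanning for longest run:
  Position 1 ('c'): continues run of 'c', length=2
  Position 2 ('b'): new char, reset run to 1
  Position 3 ('c'): new char, reset run to 1
  Position 4 ('b'): new char, reset run to 1
  Position 5 ('b'): continues run of 'b', length=2
  Position 6 ('c'): new char, reset run to 1
  Position 7 ('b'): new char, reset run to 1
  Position 8 ('a'): new char, reset run to 1
  Position 9 ('a'): continues run of 'a', length=2
  Position 10 ('b'): new char, reset run to 1
  Position 11 ('b'): continues run of 'b', length=2
  Position 12 ('a'): new char, reset run to 1
Longest run: 'c' with length 2

2


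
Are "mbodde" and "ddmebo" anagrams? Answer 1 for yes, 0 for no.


Strings: "mbodde", "ddmebo"
Sorted first:  bddemo
Sorted second: bddemo
Sorted forms match => anagrams

1


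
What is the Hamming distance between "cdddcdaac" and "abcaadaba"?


Comparing "cdddcdaac" and "abcaadaba" position by position:
  Position 0: 'c' vs 'a' => differ
  Position 1: 'd' vs 'b' => differ
  Position 2: 'd' vs 'c' => differ
  Position 3: 'd' vs 'a' => differ
  Position 4: 'c' vs 'a' => differ
  Position 5: 'd' vs 'd' => same
  Position 6: 'a' vs 'a' => same
  Position 7: 'a' vs 'b' => differ
  Position 8: 'c' vs 'a' => differ
Total differences (Hamming distance): 7

7


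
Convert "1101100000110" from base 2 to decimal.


Input: "1101100000110" in base 2
Positional expansion:
  Digit '1' (value 1) x 2^12 = 4096
  Digit '1' (value 1) x 2^11 = 2048
  Digit '0' (value 0) x 2^10 = 0
  Digit '1' (value 1) x 2^9 = 512
  Digit '1' (value 1) x 2^8 = 256
  Digit '0' (value 0) x 2^7 = 0
  Digit '0' (value 0) x 2^6 = 0
  Digit '0' (value 0) x 2^5 = 0
  Digit '0' (value 0) x 2^4 = 0
  Digit '0' (value 0) x 2^3 = 0
  Digit '1' (value 1) x 2^2 = 4
  Digit '1' (value 1) x 2^1 = 2
  Digit '0' (value 0) x 2^0 = 0
Sum = 6918

6918


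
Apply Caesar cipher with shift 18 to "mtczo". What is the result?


Caesar cipher: shift "mtczo" by 18
  'm' (pos 12) + 18 = pos 4 = 'e'
  't' (pos 19) + 18 = pos 11 = 'l'
  'c' (pos 2) + 18 = pos 20 = 'u'
  'z' (pos 25) + 18 = pos 17 = 'r'
  'o' (pos 14) + 18 = pos 6 = 'g'
Result: elurg

elurg


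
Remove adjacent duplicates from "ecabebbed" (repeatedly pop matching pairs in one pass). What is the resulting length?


Input: ecabebbed
Stack-based adjacent duplicate removal:
  Read 'e': push. Stack: e
  Read 'c': push. Stack: ec
  Read 'a': push. Stack: eca
  Read 'b': push. Stack: ecab
  Read 'e': push. Stack: ecabe
  Read 'b': push. Stack: ecabeb
  Read 'b': matches stack top 'b' => pop. Stack: ecabe
  Read 'e': matches stack top 'e' => pop. Stack: ecab
  Read 'd': push. Stack: ecabd
Final stack: "ecabd" (length 5)

5


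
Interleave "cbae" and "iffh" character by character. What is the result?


Interleaving "cbae" and "iffh":
  Position 0: 'c' from first, 'i' from second => "ci"
  Position 1: 'b' from first, 'f' from second => "bf"
  Position 2: 'a' from first, 'f' from second => "af"
  Position 3: 'e' from first, 'h' from second => "eh"
Result: cibfafeh

cibfafeh


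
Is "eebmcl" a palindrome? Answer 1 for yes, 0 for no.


Input: eebmcl
Reversed: lcmbee
  Compare pos 0 ('e') with pos 5 ('l'): MISMATCH
  Compare pos 1 ('e') with pos 4 ('c'): MISMATCH
  Compare pos 2 ('b') with pos 3 ('m'): MISMATCH
Result: not a palindrome

0


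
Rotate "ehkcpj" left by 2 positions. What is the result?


Input: "ehkcpj", rotate left by 2
First 2 characters: "eh"
Remaining characters: "kcpj"
Concatenate remaining + first: "kcpj" + "eh" = "kcpjeh"

kcpjeh


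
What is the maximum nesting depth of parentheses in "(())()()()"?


Input: "(())()()()"
Tracking depth:
  Position 0 '(': depth becomes 1
  Position 1 '(': depth becomes 2
  Position 2 ')': depth becomes 1
  Position 3 ')': depth becomes 0
  Position 4 '(': depth becomes 1
  Position 5 ')': depth becomes 0
  Position 6 '(': depth becomes 1
  Position 7 ')': depth becomes 0
  Position 8 '(': depth becomes 1
  Position 9 ')': depth becomes 0
Maximum depth reached: 2

2


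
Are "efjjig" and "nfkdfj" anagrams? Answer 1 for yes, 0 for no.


Strings: "efjjig", "nfkdfj"
Sorted first:  efgijj
Sorted second: dffjkn
Differ at position 0: 'e' vs 'd' => not anagrams

0


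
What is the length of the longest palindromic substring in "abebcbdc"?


Input: "abebcbdc"
Checking substrings for palindromes:
  [1:4] "beb" (len 3) => palindrome
  [3:6] "bcb" (len 3) => palindrome
Longest palindromic substring: "beb" with length 3

3


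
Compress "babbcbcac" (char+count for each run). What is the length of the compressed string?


Input: babbcbcac
Runs:
  'b' x 1 => "b1"
  'a' x 1 => "a1"
  'b' x 2 => "b2"
  'c' x 1 => "c1"
  'b' x 1 => "b1"
  'c' x 1 => "c1"
  'a' x 1 => "a1"
  'c' x 1 => "c1"
Compressed: "b1a1b2c1b1c1a1c1"
Compressed length: 16

16


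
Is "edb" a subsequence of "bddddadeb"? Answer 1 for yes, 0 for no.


Check if "edb" is a subsequence of "bddddadeb"
Greedy scan:
  Position 0 ('b'): no match needed
  Position 1 ('d'): no match needed
  Position 2 ('d'): no match needed
  Position 3 ('d'): no match needed
  Position 4 ('d'): no match needed
  Position 5 ('a'): no match needed
  Position 6 ('d'): no match needed
  Position 7 ('e'): matches sub[0] = 'e'
  Position 8 ('b'): no match needed
Only matched 1/3 characters => not a subsequence

0


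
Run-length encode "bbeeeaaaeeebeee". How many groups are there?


Input: bbeeeaaaeeebeee
Scanning for consecutive runs:
  Group 1: 'b' x 2 (positions 0-1)
  Group 2: 'e' x 3 (positions 2-4)
  Group 3: 'a' x 3 (positions 5-7)
  Group 4: 'e' x 3 (positions 8-10)
  Group 5: 'b' x 1 (positions 11-11)
  Group 6: 'e' x 3 (positions 12-14)
Total groups: 6

6


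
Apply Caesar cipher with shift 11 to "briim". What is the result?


Caesar cipher: shift "briim" by 11
  'b' (pos 1) + 11 = pos 12 = 'm'
  'r' (pos 17) + 11 = pos 2 = 'c'
  'i' (pos 8) + 11 = pos 19 = 't'
  'i' (pos 8) + 11 = pos 19 = 't'
  'm' (pos 12) + 11 = pos 23 = 'x'
Result: mcttx

mcttx


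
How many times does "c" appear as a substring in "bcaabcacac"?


Searching for "c" in "bcaabcacac"
Scanning each position:
  Position 0: "b" => no
  Position 1: "c" => MATCH
  Position 2: "a" => no
  Position 3: "a" => no
  Position 4: "b" => no
  Position 5: "c" => MATCH
  Position 6: "a" => no
  Position 7: "c" => MATCH
  Position 8: "a" => no
  Position 9: "c" => MATCH
Total occurrences: 4

4


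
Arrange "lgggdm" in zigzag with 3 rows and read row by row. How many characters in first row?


Zigzag "lgggdm" into 3 rows:
Placing characters:
  'l' => row 0
  'g' => row 1
  'g' => row 2
  'g' => row 1
  'd' => row 0
  'm' => row 1
Rows:
  Row 0: "ld"
  Row 1: "ggm"
  Row 2: "g"
First row length: 2

2


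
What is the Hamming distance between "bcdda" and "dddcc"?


Comparing "bcdda" and "dddcc" position by position:
  Position 0: 'b' vs 'd' => differ
  Position 1: 'c' vs 'd' => differ
  Position 2: 'd' vs 'd' => same
  Position 3: 'd' vs 'c' => differ
  Position 4: 'a' vs 'c' => differ
Total differences (Hamming distance): 4

4


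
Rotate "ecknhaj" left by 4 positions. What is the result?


Input: "ecknhaj", rotate left by 4
First 4 characters: "eckn"
Remaining characters: "haj"
Concatenate remaining + first: "haj" + "eckn" = "hajeckn"

hajeckn


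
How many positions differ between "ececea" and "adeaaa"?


Comparing "ececea" and "adeaaa" position by position:
  Position 0: 'e' vs 'a' => DIFFER
  Position 1: 'c' vs 'd' => DIFFER
  Position 2: 'e' vs 'e' => same
  Position 3: 'c' vs 'a' => DIFFER
  Position 4: 'e' vs 'a' => DIFFER
  Position 5: 'a' vs 'a' => same
Positions that differ: 4

4


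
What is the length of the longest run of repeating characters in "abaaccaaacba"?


Input: "abaaccaaacba"
Scanning for longest run:
  Position 1 ('b'): new char, reset run to 1
  Position 2 ('a'): new char, reset run to 1
  Position 3 ('a'): continues run of 'a', length=2
  Position 4 ('c'): new char, reset run to 1
  Position 5 ('c'): continues run of 'c', length=2
  Position 6 ('a'): new char, reset run to 1
  Position 7 ('a'): continues run of 'a', length=2
  Position 8 ('a'): continues run of 'a', length=3
  Position 9 ('c'): new char, reset run to 1
  Position 10 ('b'): new char, reset run to 1
  Position 11 ('a'): new char, reset run to 1
Longest run: 'a' with length 3

3


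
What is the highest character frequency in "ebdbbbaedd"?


Input: ebdbbbaedd
Character counts:
  'a': 1
  'b': 4
  'd': 3
  'e': 2
Maximum frequency: 4

4


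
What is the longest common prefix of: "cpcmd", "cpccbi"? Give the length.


Words: cpcmd, cpccbi
  Position 0: all 'c' => match
  Position 1: all 'p' => match
  Position 2: all 'c' => match
  Position 3: ('m', 'c') => mismatch, stop
LCP = "cpc" (length 3)

3


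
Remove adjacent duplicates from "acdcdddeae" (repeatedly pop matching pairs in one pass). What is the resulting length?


Input: acdcdddeae
Stack-based adjacent duplicate removal:
  Read 'a': push. Stack: a
  Read 'c': push. Stack: ac
  Read 'd': push. Stack: acd
  Read 'c': push. Stack: acdc
  Read 'd': push. Stack: acdcd
  Read 'd': matches stack top 'd' => pop. Stack: acdc
  Read 'd': push. Stack: acdcd
  Read 'e': push. Stack: acdcde
  Read 'a': push. Stack: acdcdea
  Read 'e': push. Stack: acdcdeae
Final stack: "acdcdeae" (length 8)

8


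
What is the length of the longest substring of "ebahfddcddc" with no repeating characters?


Input: "ebahfddcddc"
Sliding window (track last position of each char):
  Position 0 ('e'): window [0,0] length 1 -- new best
  Position 1 ('b'): window [0,1] length 2 -- new best
  Position 2 ('a'): window [0,2] length 3 -- new best
  Position 3 ('h'): window [0,3] length 4 -- new best
  Position 4 ('f'): window [0,4] length 5 -- new best
  Position 5 ('d'): window [0,5] length 6 -- new best
  Position 6 ('d'): repeat (last at 5), move window start to 6
  Position 6 ('d'): window [6,6] length 1
  Position 7 ('c'): window [6,7] length 2
  Position 8 ('d'): repeat (last at 6), move window start to 7
  Position 8 ('d'): window [7,8] length 2
  Position 9 ('d'): repeat (last at 8), move window start to 9
  Position 9 ('d'): window [9,9] length 1
  Position 10 ('c'): window [9,10] length 2
Longest substring with no repeats: "ebahfd" with length 6

6


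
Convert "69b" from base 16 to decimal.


Input: "69b" in base 16
Positional expansion:
  Digit '6' (value 6) x 16^2 = 1536
  Digit '9' (value 9) x 16^1 = 144
  Digit 'b' (value 11) x 16^0 = 11
Sum = 1691

1691


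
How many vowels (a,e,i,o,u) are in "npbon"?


Input: npbon
Checking each character:
  'n' at position 0: consonant
  'p' at position 1: consonant
  'b' at position 2: consonant
  'o' at position 3: vowel (running total: 1)
  'n' at position 4: consonant
Total vowels: 1

1


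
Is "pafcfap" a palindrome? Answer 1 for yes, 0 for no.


Input: pafcfap
Reversed: pafcfap
  Compare pos 0 ('p') with pos 6 ('p'): match
  Compare pos 1 ('a') with pos 5 ('a'): match
  Compare pos 2 ('f') with pos 4 ('f'): match
Result: palindrome

1


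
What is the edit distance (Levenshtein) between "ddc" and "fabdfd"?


Computing edit distance: "ddc" -> "fabdfd"
DP table:
           f    a    b    d    f    d
      0    1    2    3    4    5    6
  d   1    1    2    3    3    4    5
  d   2    2    2    3    3    4    4
  c   3    3    3    3    4    4    5
Edit distance = dp[3][6] = 5

5


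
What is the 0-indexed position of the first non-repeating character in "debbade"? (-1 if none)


Input: debbade
Character frequencies:
  'a': 1
  'b': 2
  'd': 2
  'e': 2
Scanning left to right for freq == 1:
  Position 0 ('d'): freq=2, skip
  Position 1 ('e'): freq=2, skip
  Position 2 ('b'): freq=2, skip
  Position 3 ('b'): freq=2, skip
  Position 4 ('a'): unique! => answer = 4

4


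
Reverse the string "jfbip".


Input: jfbip
Reading characters right to left:
  Position 4: 'p'
  Position 3: 'i'
  Position 2: 'b'
  Position 1: 'f'
  Position 0: 'j'
Reversed: pibfj

pibfj


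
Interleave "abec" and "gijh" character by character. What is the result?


Interleaving "abec" and "gijh":
  Position 0: 'a' from first, 'g' from second => "ag"
  Position 1: 'b' from first, 'i' from second => "bi"
  Position 2: 'e' from first, 'j' from second => "ej"
  Position 3: 'c' from first, 'h' from second => "ch"
Result: agbiejch

agbiejch


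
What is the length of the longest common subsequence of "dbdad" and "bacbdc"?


LCS of "dbdad" and "bacbdc"
DP table:
           b    a    c    b    d    c
      0    0    0    0    0    0    0
  d   0    0    0    0    0    1    1
  b   0    1    1    1    1    1    1
  d   0    1    1    1    1    2    2
  a   0    1    2    2    2    2    2
  d   0    1    2    2    2    3    3
LCS length = dp[5][6] = 3

3


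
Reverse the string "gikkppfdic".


Input: gikkppfdic
Reading characters right to left:
  Position 9: 'c'
  Position 8: 'i'
  Position 7: 'd'
  Position 6: 'f'
  Position 5: 'p'
  Position 4: 'p'
  Position 3: 'k'
  Position 2: 'k'
  Position 1: 'i'
  Position 0: 'g'
Reversed: cidfppkkig

cidfppkkig


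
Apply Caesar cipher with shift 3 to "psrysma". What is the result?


Caesar cipher: shift "psrysma" by 3
  'p' (pos 15) + 3 = pos 18 = 's'
  's' (pos 18) + 3 = pos 21 = 'v'
  'r' (pos 17) + 3 = pos 20 = 'u'
  'y' (pos 24) + 3 = pos 1 = 'b'
  's' (pos 18) + 3 = pos 21 = 'v'
  'm' (pos 12) + 3 = pos 15 = 'p'
  'a' (pos 0) + 3 = pos 3 = 'd'
Result: svubvpd

svubvpd


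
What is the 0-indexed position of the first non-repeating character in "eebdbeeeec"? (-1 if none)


Input: eebdbeeeec
Character frequencies:
  'b': 2
  'c': 1
  'd': 1
  'e': 6
Scanning left to right for freq == 1:
  Position 0 ('e'): freq=6, skip
  Position 1 ('e'): freq=6, skip
  Position 2 ('b'): freq=2, skip
  Position 3 ('d'): unique! => answer = 3

3


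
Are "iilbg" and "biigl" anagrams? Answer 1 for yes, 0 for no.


Strings: "iilbg", "biigl"
Sorted first:  bgiil
Sorted second: bgiil
Sorted forms match => anagrams

1


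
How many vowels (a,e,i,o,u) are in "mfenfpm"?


Input: mfenfpm
Checking each character:
  'm' at position 0: consonant
  'f' at position 1: consonant
  'e' at position 2: vowel (running total: 1)
  'n' at position 3: consonant
  'f' at position 4: consonant
  'p' at position 5: consonant
  'm' at position 6: consonant
Total vowels: 1

1


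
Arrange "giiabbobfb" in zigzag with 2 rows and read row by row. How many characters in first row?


Zigzag "giiabbobfb" into 2 rows:
Placing characters:
  'g' => row 0
  'i' => row 1
  'i' => row 0
  'a' => row 1
  'b' => row 0
  'b' => row 1
  'o' => row 0
  'b' => row 1
  'f' => row 0
  'b' => row 1
Rows:
  Row 0: "gibof"
  Row 1: "iabbb"
First row length: 5

5


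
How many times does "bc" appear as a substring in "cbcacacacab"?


Searching for "bc" in "cbcacacacab"
Scanning each position:
  Position 0: "cb" => no
  Position 1: "bc" => MATCH
  Position 2: "ca" => no
  Position 3: "ac" => no
  Position 4: "ca" => no
  Position 5: "ac" => no
  Position 6: "ca" => no
  Position 7: "ac" => no
  Position 8: "ca" => no
  Position 9: "ab" => no
Total occurrences: 1

1


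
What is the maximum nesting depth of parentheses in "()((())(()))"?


Input: "()((())(()))"
Tracking depth:
  Position 0 '(': depth becomes 1
  Position 1 ')': depth becomes 0
  Position 2 '(': depth becomes 1
  Position 3 '(': depth becomes 2
  Position 4 '(': depth becomes 3
  Position 5 ')': depth becomes 2
  Position 6 ')': depth becomes 1
  Position 7 '(': depth becomes 2
  Position 8 '(': depth becomes 3
  Position 9 ')': depth becomes 2
  Position 10 ')': depth becomes 1
  Position 11 ')': depth becomes 0
Maximum depth reached: 3

3


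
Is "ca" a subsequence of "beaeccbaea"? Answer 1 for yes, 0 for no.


Check if "ca" is a subsequence of "beaeccbaea"
Greedy scan:
  Position 0 ('b'): no match needed
  Position 1 ('e'): no match needed
  Position 2 ('a'): no match needed
  Position 3 ('e'): no match needed
  Position 4 ('c'): matches sub[0] = 'c'
  Position 5 ('c'): no match needed
  Position 6 ('b'): no match needed
  Position 7 ('a'): matches sub[1] = 'a'
  Position 8 ('e'): no match needed
  Position 9 ('a'): no match needed
All 2 characters matched => is a subsequence

1


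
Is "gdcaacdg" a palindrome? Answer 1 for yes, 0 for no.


Input: gdcaacdg
Reversed: gdcaacdg
  Compare pos 0 ('g') with pos 7 ('g'): match
  Compare pos 1 ('d') with pos 6 ('d'): match
  Compare pos 2 ('c') with pos 5 ('c'): match
  Compare pos 3 ('a') with pos 4 ('a'): match
Result: palindrome

1


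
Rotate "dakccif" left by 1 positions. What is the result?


Input: "dakccif", rotate left by 1
First 1 characters: "d"
Remaining characters: "akccif"
Concatenate remaining + first: "akccif" + "d" = "akccifd"

akccifd


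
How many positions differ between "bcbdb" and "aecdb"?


Comparing "bcbdb" and "aecdb" position by position:
  Position 0: 'b' vs 'a' => DIFFER
  Position 1: 'c' vs 'e' => DIFFER
  Position 2: 'b' vs 'c' => DIFFER
  Position 3: 'd' vs 'd' => same
  Position 4: 'b' vs 'b' => same
Positions that differ: 3

3


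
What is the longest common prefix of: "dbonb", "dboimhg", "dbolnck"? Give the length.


Words: dbonb, dboimhg, dbolnck
  Position 0: all 'd' => match
  Position 1: all 'b' => match
  Position 2: all 'o' => match
  Position 3: ('n', 'i', 'l') => mismatch, stop
LCP = "dbo" (length 3)

3


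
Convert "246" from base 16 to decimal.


Input: "246" in base 16
Positional expansion:
  Digit '2' (value 2) x 16^2 = 512
  Digit '4' (value 4) x 16^1 = 64
  Digit '6' (value 6) x 16^0 = 6
Sum = 582

582


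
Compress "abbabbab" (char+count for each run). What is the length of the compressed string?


Input: abbabbab
Runs:
  'a' x 1 => "a1"
  'b' x 2 => "b2"
  'a' x 1 => "a1"
  'b' x 2 => "b2"
  'a' x 1 => "a1"
  'b' x 1 => "b1"
Compressed: "a1b2a1b2a1b1"
Compressed length: 12

12


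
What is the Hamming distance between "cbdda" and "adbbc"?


Comparing "cbdda" and "adbbc" position by position:
  Position 0: 'c' vs 'a' => differ
  Position 1: 'b' vs 'd' => differ
  Position 2: 'd' vs 'b' => differ
  Position 3: 'd' vs 'b' => differ
  Position 4: 'a' vs 'c' => differ
Total differences (Hamming distance): 5

5


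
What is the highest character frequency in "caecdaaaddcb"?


Input: caecdaaaddcb
Character counts:
  'a': 4
  'b': 1
  'c': 3
  'd': 3
  'e': 1
Maximum frequency: 4

4


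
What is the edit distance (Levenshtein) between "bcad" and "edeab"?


Computing edit distance: "bcad" -> "edeab"
DP table:
           e    d    e    a    b
      0    1    2    3    4    5
  b   1    1    2    3    4    4
  c   2    2    2    3    4    5
  a   3    3    3    3    3    4
  d   4    4    3    4    4    4
Edit distance = dp[4][5] = 4

4


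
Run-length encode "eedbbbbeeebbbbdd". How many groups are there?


Input: eedbbbbeeebbbbdd
Scanning for consecutive runs:
  Group 1: 'e' x 2 (positions 0-1)
  Group 2: 'd' x 1 (positions 2-2)
  Group 3: 'b' x 4 (positions 3-6)
  Group 4: 'e' x 3 (positions 7-9)
  Group 5: 'b' x 4 (positions 10-13)
  Group 6: 'd' x 2 (positions 14-15)
Total groups: 6

6


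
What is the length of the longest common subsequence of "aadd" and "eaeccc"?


LCS of "aadd" and "eaeccc"
DP table:
           e    a    e    c    c    c
      0    0    0    0    0    0    0
  a   0    0    1    1    1    1    1
  a   0    0    1    1    1    1    1
  d   0    0    1    1    1    1    1
  d   0    0    1    1    1    1    1
LCS length = dp[4][6] = 1

1


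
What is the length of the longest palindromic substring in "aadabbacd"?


Input: "aadabbacd"
Checking substrings for palindromes:
  [3:7] "abba" (len 4) => palindrome
  [1:4] "ada" (len 3) => palindrome
  [0:2] "aa" (len 2) => palindrome
  [4:6] "bb" (len 2) => palindrome
Longest palindromic substring: "abba" with length 4

4


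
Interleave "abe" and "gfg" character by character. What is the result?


Interleaving "abe" and "gfg":
  Position 0: 'a' from first, 'g' from second => "ag"
  Position 1: 'b' from first, 'f' from second => "bf"
  Position 2: 'e' from first, 'g' from second => "eg"
Result: agbfeg

agbfeg


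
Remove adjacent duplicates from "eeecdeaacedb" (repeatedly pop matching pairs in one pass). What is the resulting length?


Input: eeecdeaacedb
Stack-based adjacent duplicate removal:
  Read 'e': push. Stack: e
  Read 'e': matches stack top 'e' => pop. Stack: (empty)
  Read 'e': push. Stack: e
  Read 'c': push. Stack: ec
  Read 'd': push. Stack: ecd
  Read 'e': push. Stack: ecde
  Read 'a': push. Stack: ecdea
  Read 'a': matches stack top 'a' => pop. Stack: ecde
  Read 'c': push. Stack: ecdec
  Read 'e': push. Stack: ecdece
  Read 'd': push. Stack: ecdeced
  Read 'b': push. Stack: ecdecedb
Final stack: "ecdecedb" (length 8)

8


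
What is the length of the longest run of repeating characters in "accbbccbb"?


Input: "accbbccbb"
Scanning for longest run:
  Position 1 ('c'): new char, reset run to 1
  Position 2 ('c'): continues run of 'c', length=2
  Position 3 ('b'): new char, reset run to 1
  Position 4 ('b'): continues run of 'b', length=2
  Position 5 ('c'): new char, reset run to 1
  Position 6 ('c'): continues run of 'c', length=2
  Position 7 ('b'): new char, reset run to 1
  Position 8 ('b'): continues run of 'b', length=2
Longest run: 'c' with length 2

2


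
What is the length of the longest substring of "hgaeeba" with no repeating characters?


Input: "hgaeeba"
Sliding window (track last position of each char):
  Position 0 ('h'): window [0,0] length 1 -- new best
  Position 1 ('g'): window [0,1] length 2 -- new best
  Position 2 ('a'): window [0,2] length 3 -- new best
  Position 3 ('e'): window [0,3] length 4 -- new best
  Position 4 ('e'): repeat (last at 3), move window start to 4
  Position 4 ('e'): window [4,4] length 1
  Position 5 ('b'): window [4,5] length 2
  Position 6 ('a'): window [4,6] length 3
Longest substring with no repeats: "hgae" with length 4

4


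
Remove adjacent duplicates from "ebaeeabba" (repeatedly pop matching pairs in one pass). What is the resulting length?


Input: ebaeeabba
Stack-based adjacent duplicate removal:
  Read 'e': push. Stack: e
  Read 'b': push. Stack: eb
  Read 'a': push. Stack: eba
  Read 'e': push. Stack: ebae
  Read 'e': matches stack top 'e' => pop. Stack: eba
  Read 'a': matches stack top 'a' => pop. Stack: eb
  Read 'b': matches stack top 'b' => pop. Stack: e
  Read 'b': push. Stack: eb
  Read 'a': push. Stack: eba
Final stack: "eba" (length 3)

3


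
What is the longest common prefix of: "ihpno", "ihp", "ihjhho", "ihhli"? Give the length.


Words: ihpno, ihp, ihjhho, ihhli
  Position 0: all 'i' => match
  Position 1: all 'h' => match
  Position 2: ('p', 'p', 'j', 'h') => mismatch, stop
LCP = "ih" (length 2)

2


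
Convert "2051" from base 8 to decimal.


Input: "2051" in base 8
Positional expansion:
  Digit '2' (value 2) x 8^3 = 1024
  Digit '0' (value 0) x 8^2 = 0
  Digit '5' (value 5) x 8^1 = 40
  Digit '1' (value 1) x 8^0 = 1
Sum = 1065

1065


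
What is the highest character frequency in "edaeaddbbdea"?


Input: edaeaddbbdea
Character counts:
  'a': 3
  'b': 2
  'd': 4
  'e': 3
Maximum frequency: 4

4


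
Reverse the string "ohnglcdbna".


Input: ohnglcdbna
Reading characters right to left:
  Position 9: 'a'
  Position 8: 'n'
  Position 7: 'b'
  Position 6: 'd'
  Position 5: 'c'
  Position 4: 'l'
  Position 3: 'g'
  Position 2: 'n'
  Position 1: 'h'
  Position 0: 'o'
Reversed: anbdclgnho

anbdclgnho


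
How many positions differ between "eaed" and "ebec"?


Comparing "eaed" and "ebec" position by position:
  Position 0: 'e' vs 'e' => same
  Position 1: 'a' vs 'b' => DIFFER
  Position 2: 'e' vs 'e' => same
  Position 3: 'd' vs 'c' => DIFFER
Positions that differ: 2

2


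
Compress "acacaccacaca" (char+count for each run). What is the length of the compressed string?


Input: acacaccacaca
Runs:
  'a' x 1 => "a1"
  'c' x 1 => "c1"
  'a' x 1 => "a1"
  'c' x 1 => "c1"
  'a' x 1 => "a1"
  'c' x 2 => "c2"
  'a' x 1 => "a1"
  'c' x 1 => "c1"
  'a' x 1 => "a1"
  'c' x 1 => "c1"
  'a' x 1 => "a1"
Compressed: "a1c1a1c1a1c2a1c1a1c1a1"
Compressed length: 22

22


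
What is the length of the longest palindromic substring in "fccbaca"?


Input: "fccbaca"
Checking substrings for palindromes:
  [4:7] "aca" (len 3) => palindrome
  [1:3] "cc" (len 2) => palindrome
Longest palindromic substring: "aca" with length 3

3


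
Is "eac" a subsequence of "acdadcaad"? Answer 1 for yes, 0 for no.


Check if "eac" is a subsequence of "acdadcaad"
Greedy scan:
  Position 0 ('a'): no match needed
  Position 1 ('c'): no match needed
  Position 2 ('d'): no match needed
  Position 3 ('a'): no match needed
  Position 4 ('d'): no match needed
  Position 5 ('c'): no match needed
  Position 6 ('a'): no match needed
  Position 7 ('a'): no match needed
  Position 8 ('d'): no match needed
Only matched 0/3 characters => not a subsequence

0


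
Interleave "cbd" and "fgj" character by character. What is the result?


Interleaving "cbd" and "fgj":
  Position 0: 'c' from first, 'f' from second => "cf"
  Position 1: 'b' from first, 'g' from second => "bg"
  Position 2: 'd' from first, 'j' from second => "dj"
Result: cfbgdj

cfbgdj


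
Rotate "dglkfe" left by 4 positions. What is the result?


Input: "dglkfe", rotate left by 4
First 4 characters: "dglk"
Remaining characters: "fe"
Concatenate remaining + first: "fe" + "dglk" = "fedglk"

fedglk


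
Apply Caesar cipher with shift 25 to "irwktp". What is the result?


Caesar cipher: shift "irwktp" by 25
  'i' (pos 8) + 25 = pos 7 = 'h'
  'r' (pos 17) + 25 = pos 16 = 'q'
  'w' (pos 22) + 25 = pos 21 = 'v'
  'k' (pos 10) + 25 = pos 9 = 'j'
  't' (pos 19) + 25 = pos 18 = 's'
  'p' (pos 15) + 25 = pos 14 = 'o'
Result: hqvjso

hqvjso


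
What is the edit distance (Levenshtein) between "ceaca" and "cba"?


Computing edit distance: "ceaca" -> "cba"
DP table:
           c    b    a
      0    1    2    3
  c   1    0    1    2
  e   2    1    1    2
  a   3    2    2    1
  c   4    3    3    2
  a   5    4    4    3
Edit distance = dp[5][3] = 3

3


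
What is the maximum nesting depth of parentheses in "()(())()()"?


Input: "()(())()()"
Tracking depth:
  Position 0 '(': depth becomes 1
  Position 1 ')': depth becomes 0
  Position 2 '(': depth becomes 1
  Position 3 '(': depth becomes 2
  Position 4 ')': depth becomes 1
  Position 5 ')': depth becomes 0
  Position 6 '(': depth becomes 1
  Position 7 ')': depth becomes 0
  Position 8 '(': depth becomes 1
  Position 9 ')': depth becomes 0
Maximum depth reached: 2

2


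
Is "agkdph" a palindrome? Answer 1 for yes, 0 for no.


Input: agkdph
Reversed: hpdkga
  Compare pos 0 ('a') with pos 5 ('h'): MISMATCH
  Compare pos 1 ('g') with pos 4 ('p'): MISMATCH
  Compare pos 2 ('k') with pos 3 ('d'): MISMATCH
Result: not a palindrome

0


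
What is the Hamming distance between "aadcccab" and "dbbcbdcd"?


Comparing "aadcccab" and "dbbcbdcd" position by position:
  Position 0: 'a' vs 'd' => differ
  Position 1: 'a' vs 'b' => differ
  Position 2: 'd' vs 'b' => differ
  Position 3: 'c' vs 'c' => same
  Position 4: 'c' vs 'b' => differ
  Position 5: 'c' vs 'd' => differ
  Position 6: 'a' vs 'c' => differ
  Position 7: 'b' vs 'd' => differ
Total differences (Hamming distance): 7

7


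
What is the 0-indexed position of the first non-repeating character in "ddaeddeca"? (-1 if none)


Input: ddaeddeca
Character frequencies:
  'a': 2
  'c': 1
  'd': 4
  'e': 2
Scanning left to right for freq == 1:
  Position 0 ('d'): freq=4, skip
  Position 1 ('d'): freq=4, skip
  Position 2 ('a'): freq=2, skip
  Position 3 ('e'): freq=2, skip
  Position 4 ('d'): freq=4, skip
  Position 5 ('d'): freq=4, skip
  Position 6 ('e'): freq=2, skip
  Position 7 ('c'): unique! => answer = 7

7


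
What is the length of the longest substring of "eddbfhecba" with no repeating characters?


Input: "eddbfhecba"
Sliding window (track last position of each char):
  Position 0 ('e'): window [0,0] length 1 -- new best
  Position 1 ('d'): window [0,1] length 2 -- new best
  Position 2 ('d'): repeat (last at 1), move window start to 2
  Position 2 ('d'): window [2,2] length 1
  Position 3 ('b'): window [2,3] length 2
  Position 4 ('f'): window [2,4] length 3 -- new best
  Position 5 ('h'): window [2,5] length 4 -- new best
  Position 6 ('e'): window [2,6] length 5 -- new best
  Position 7 ('c'): window [2,7] length 6 -- new best
  Position 8 ('b'): repeat (last at 3), move window start to 4
  Position 8 ('b'): window [4,8] length 5
  Position 9 ('a'): window [4,9] length 6
Longest substring with no repeats: "dbfhec" with length 6

6


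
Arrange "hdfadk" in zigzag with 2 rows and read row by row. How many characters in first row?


Zigzag "hdfadk" into 2 rows:
Placing characters:
  'h' => row 0
  'd' => row 1
  'f' => row 0
  'a' => row 1
  'd' => row 0
  'k' => row 1
Rows:
  Row 0: "hfd"
  Row 1: "dak"
First row length: 3

3


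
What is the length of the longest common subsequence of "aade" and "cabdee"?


LCS of "aade" and "cabdee"
DP table:
           c    a    b    d    e    e
      0    0    0    0    0    0    0
  a   0    0    1    1    1    1    1
  a   0    0    1    1    1    1    1
  d   0    0    1    1    2    2    2
  e   0    0    1    1    2    3    3
LCS length = dp[4][6] = 3

3


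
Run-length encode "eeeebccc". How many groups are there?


Input: eeeebccc
Scanning for consecutive runs:
  Group 1: 'e' x 4 (positions 0-3)
  Group 2: 'b' x 1 (positions 4-4)
  Group 3: 'c' x 3 (positions 5-7)
Total groups: 3

3


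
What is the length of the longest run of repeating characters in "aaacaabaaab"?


Input: "aaacaabaaab"
Scanning for longest run:
  Position 1 ('a'): continues run of 'a', length=2
  Position 2 ('a'): continues run of 'a', length=3
  Position 3 ('c'): new char, reset run to 1
  Position 4 ('a'): new char, reset run to 1
  Position 5 ('a'): continues run of 'a', length=2
  Position 6 ('b'): new char, reset run to 1
  Position 7 ('a'): new char, reset run to 1
  Position 8 ('a'): continues run of 'a', length=2
  Position 9 ('a'): continues run of 'a', length=3
  Position 10 ('b'): new char, reset run to 1
Longest run: 'a' with length 3

3


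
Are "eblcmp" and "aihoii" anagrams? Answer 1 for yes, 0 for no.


Strings: "eblcmp", "aihoii"
Sorted first:  bcelmp
Sorted second: ahiiio
Differ at position 0: 'b' vs 'a' => not anagrams

0


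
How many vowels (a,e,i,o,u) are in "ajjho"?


Input: ajjho
Checking each character:
  'a' at position 0: vowel (running total: 1)
  'j' at position 1: consonant
  'j' at position 2: consonant
  'h' at position 3: consonant
  'o' at position 4: vowel (running total: 2)
Total vowels: 2

2


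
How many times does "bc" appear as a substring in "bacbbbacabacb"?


Searching for "bc" in "bacbbbacabacb"
Scanning each position:
  Position 0: "ba" => no
  Position 1: "ac" => no
  Position 2: "cb" => no
  Position 3: "bb" => no
  Position 4: "bb" => no
  Position 5: "ba" => no
  Position 6: "ac" => no
  Position 7: "ca" => no
  Position 8: "ab" => no
  Position 9: "ba" => no
  Position 10: "ac" => no
  Position 11: "cb" => no
Total occurrences: 0

0


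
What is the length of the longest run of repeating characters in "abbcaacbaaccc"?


Input: "abbcaacbaaccc"
Scanning for longest run:
  Position 1 ('b'): new char, reset run to 1
  Position 2 ('b'): continues run of 'b', length=2
  Position 3 ('c'): new char, reset run to 1
  Position 4 ('a'): new char, reset run to 1
  Position 5 ('a'): continues run of 'a', length=2
  Position 6 ('c'): new char, reset run to 1
  Position 7 ('b'): new char, reset run to 1
  Position 8 ('a'): new char, reset run to 1
  Position 9 ('a'): continues run of 'a', length=2
  Position 10 ('c'): new char, reset run to 1
  Position 11 ('c'): continues run of 'c', length=2
  Position 12 ('c'): continues run of 'c', length=3
Longest run: 'c' with length 3

3


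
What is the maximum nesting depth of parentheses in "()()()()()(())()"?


Input: "()()()()()(())()"
Tracking depth:
  Position 0 '(': depth becomes 1
  Position 1 ')': depth becomes 0
  Position 2 '(': depth becomes 1
  Position 3 ')': depth becomes 0
  Position 4 '(': depth becomes 1
  Position 5 ')': depth becomes 0
  Position 6 '(': depth becomes 1
  Position 7 ')': depth becomes 0
  Position 8 '(': depth becomes 1
  Position 9 ')': depth becomes 0
  Position 10 '(': depth becomes 1
  Position 11 '(': depth becomes 2
  Position 12 ')': depth becomes 1
  Position 13 ')': depth becomes 0
  Position 14 '(': depth becomes 1
  Position 15 ')': depth becomes 0
Maximum depth reached: 2

2


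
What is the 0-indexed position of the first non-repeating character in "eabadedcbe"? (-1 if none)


Input: eabadedcbe
Character frequencies:
  'a': 2
  'b': 2
  'c': 1
  'd': 2
  'e': 3
Scanning left to right for freq == 1:
  Position 0 ('e'): freq=3, skip
  Position 1 ('a'): freq=2, skip
  Position 2 ('b'): freq=2, skip
  Position 3 ('a'): freq=2, skip
  Position 4 ('d'): freq=2, skip
  Position 5 ('e'): freq=3, skip
  Position 6 ('d'): freq=2, skip
  Position 7 ('c'): unique! => answer = 7

7


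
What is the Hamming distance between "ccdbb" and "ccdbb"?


Comparing "ccdbb" and "ccdbb" position by position:
  Position 0: 'c' vs 'c' => same
  Position 1: 'c' vs 'c' => same
  Position 2: 'd' vs 'd' => same
  Position 3: 'b' vs 'b' => same
  Position 4: 'b' vs 'b' => same
Total differences (Hamming distance): 0

0


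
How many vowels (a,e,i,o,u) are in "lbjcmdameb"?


Input: lbjcmdameb
Checking each character:
  'l' at position 0: consonant
  'b' at position 1: consonant
  'j' at position 2: consonant
  'c' at position 3: consonant
  'm' at position 4: consonant
  'd' at position 5: consonant
  'a' at position 6: vowel (running total: 1)
  'm' at position 7: consonant
  'e' at position 8: vowel (running total: 2)
  'b' at position 9: consonant
Total vowels: 2

2


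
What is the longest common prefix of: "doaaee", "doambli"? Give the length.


Words: doaaee, doambli
  Position 0: all 'd' => match
  Position 1: all 'o' => match
  Position 2: all 'a' => match
  Position 3: ('a', 'm') => mismatch, stop
LCP = "doa" (length 3)

3


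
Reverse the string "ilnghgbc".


Input: ilnghgbc
Reading characters right to left:
  Position 7: 'c'
  Position 6: 'b'
  Position 5: 'g'
  Position 4: 'h'
  Position 3: 'g'
  Position 2: 'n'
  Position 1: 'l'
  Position 0: 'i'
Reversed: cbghgnli

cbghgnli


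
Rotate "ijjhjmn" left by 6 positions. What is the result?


Input: "ijjhjmn", rotate left by 6
First 6 characters: "ijjhjm"
Remaining characters: "n"
Concatenate remaining + first: "n" + "ijjhjm" = "nijjhjm"

nijjhjm


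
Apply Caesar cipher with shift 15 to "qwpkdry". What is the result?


Caesar cipher: shift "qwpkdry" by 15
  'q' (pos 16) + 15 = pos 5 = 'f'
  'w' (pos 22) + 15 = pos 11 = 'l'
  'p' (pos 15) + 15 = pos 4 = 'e'
  'k' (pos 10) + 15 = pos 25 = 'z'
  'd' (pos 3) + 15 = pos 18 = 's'
  'r' (pos 17) + 15 = pos 6 = 'g'
  'y' (pos 24) + 15 = pos 13 = 'n'
Result: flezsgn

flezsgn


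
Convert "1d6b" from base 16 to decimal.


Input: "1d6b" in base 16
Positional expansion:
  Digit '1' (value 1) x 16^3 = 4096
  Digit 'd' (value 13) x 16^2 = 3328
  Digit '6' (value 6) x 16^1 = 96
  Digit 'b' (value 11) x 16^0 = 11
Sum = 7531

7531


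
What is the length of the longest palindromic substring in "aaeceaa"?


Input: "aaeceaa"
Checking substrings for palindromes:
  [0:7] "aaeceaa" (len 7) => palindrome
  [1:6] "aecea" (len 5) => palindrome
  [2:5] "ece" (len 3) => palindrome
  [0:2] "aa" (len 2) => palindrome
  [5:7] "aa" (len 2) => palindrome
Longest palindromic substring: "aaeceaa" with length 7

7


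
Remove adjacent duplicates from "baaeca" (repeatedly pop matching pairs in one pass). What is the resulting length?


Input: baaeca
Stack-based adjacent duplicate removal:
  Read 'b': push. Stack: b
  Read 'a': push. Stack: ba
  Read 'a': matches stack top 'a' => pop. Stack: b
  Read 'e': push. Stack: be
  Read 'c': push. Stack: bec
  Read 'a': push. Stack: beca
Final stack: "beca" (length 4)

4


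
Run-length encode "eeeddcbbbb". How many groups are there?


Input: eeeddcbbbb
Scanning for consecutive runs:
  Group 1: 'e' x 3 (positions 0-2)
  Group 2: 'd' x 2 (positions 3-4)
  Group 3: 'c' x 1 (positions 5-5)
  Group 4: 'b' x 4 (positions 6-9)
Total groups: 4

4


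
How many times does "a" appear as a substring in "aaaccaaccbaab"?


Searching for "a" in "aaaccaaccbaab"
Scanning each position:
  Position 0: "a" => MATCH
  Position 1: "a" => MATCH
  Position 2: "a" => MATCH
  Position 3: "c" => no
  Position 4: "c" => no
  Position 5: "a" => MATCH
  Position 6: "a" => MATCH
  Position 7: "c" => no
  Position 8: "c" => no
  Position 9: "b" => no
  Position 10: "a" => MATCH
  Position 11: "a" => MATCH
  Position 12: "b" => no
Total occurrences: 7

7


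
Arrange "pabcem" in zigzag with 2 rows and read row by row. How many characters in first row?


Zigzag "pabcem" into 2 rows:
Placing characters:
  'p' => row 0
  'a' => row 1
  'b' => row 0
  'c' => row 1
  'e' => row 0
  'm' => row 1
Rows:
  Row 0: "pbe"
  Row 1: "acm"
First row length: 3

3


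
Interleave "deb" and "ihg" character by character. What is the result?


Interleaving "deb" and "ihg":
  Position 0: 'd' from first, 'i' from second => "di"
  Position 1: 'e' from first, 'h' from second => "eh"
  Position 2: 'b' from first, 'g' from second => "bg"
Result: diehbg

diehbg


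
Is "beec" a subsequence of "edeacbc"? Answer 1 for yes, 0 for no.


Check if "beec" is a subsequence of "edeacbc"
Greedy scan:
  Position 0 ('e'): no match needed
  Position 1 ('d'): no match needed
  Position 2 ('e'): no match needed
  Position 3 ('a'): no match needed
  Position 4 ('c'): no match needed
  Position 5 ('b'): matches sub[0] = 'b'
  Position 6 ('c'): no match needed
Only matched 1/4 characters => not a subsequence

0


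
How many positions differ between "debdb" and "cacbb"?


Comparing "debdb" and "cacbb" position by position:
  Position 0: 'd' vs 'c' => DIFFER
  Position 1: 'e' vs 'a' => DIFFER
  Position 2: 'b' vs 'c' => DIFFER
  Position 3: 'd' vs 'b' => DIFFER
  Position 4: 'b' vs 'b' => same
Positions that differ: 4

4


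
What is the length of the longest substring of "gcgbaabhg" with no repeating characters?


Input: "gcgbaabhg"
Sliding window (track last position of each char):
  Position 0 ('g'): window [0,0] length 1 -- new best
  Position 1 ('c'): window [0,1] length 2 -- new best
  Position 2 ('g'): repeat (last at 0), move window start to 1
  Position 2 ('g'): window [1,2] length 2
  Position 3 ('b'): window [1,3] length 3 -- new best
  Position 4 ('a'): window [1,4] length 4 -- new best
  Position 5 ('a'): repeat (last at 4), move window start to 5
  Position 5 ('a'): window [5,5] length 1
  Position 6 ('b'): window [5,6] length 2
  Position 7 ('h'): window [5,7] length 3
  Position 8 ('g'): window [5,8] length 4
Longest substring with no repeats: "cgba" with length 4

4


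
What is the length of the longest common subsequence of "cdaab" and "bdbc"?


LCS of "cdaab" and "bdbc"
DP table:
           b    d    b    c
      0    0    0    0    0
  c   0    0    0    0    1
  d   0    0    1    1    1
  a   0    0    1    1    1
  a   0    0    1    1    1
  b   0    1    1    2    2
LCS length = dp[5][4] = 2

2
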